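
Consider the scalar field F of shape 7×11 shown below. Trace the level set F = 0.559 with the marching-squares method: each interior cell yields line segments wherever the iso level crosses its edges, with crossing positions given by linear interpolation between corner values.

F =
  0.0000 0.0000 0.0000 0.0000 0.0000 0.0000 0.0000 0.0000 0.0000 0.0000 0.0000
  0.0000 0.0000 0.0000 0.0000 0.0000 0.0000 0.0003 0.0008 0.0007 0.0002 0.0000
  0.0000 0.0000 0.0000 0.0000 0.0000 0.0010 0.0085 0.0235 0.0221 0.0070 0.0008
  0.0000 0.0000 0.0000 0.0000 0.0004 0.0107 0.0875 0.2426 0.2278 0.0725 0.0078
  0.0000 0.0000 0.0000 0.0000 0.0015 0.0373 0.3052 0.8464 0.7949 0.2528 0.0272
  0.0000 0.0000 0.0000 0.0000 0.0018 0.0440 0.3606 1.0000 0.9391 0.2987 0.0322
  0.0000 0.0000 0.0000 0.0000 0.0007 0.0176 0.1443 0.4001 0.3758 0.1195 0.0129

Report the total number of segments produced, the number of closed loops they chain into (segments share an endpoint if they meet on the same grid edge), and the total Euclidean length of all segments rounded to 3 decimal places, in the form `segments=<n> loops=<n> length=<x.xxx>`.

cell (3,6): code 0100 → (3.524,7.000)–(4.000,6.469)
cell (3,7): code 1100 → (3.584,8.000)–(3.524,7.000)
cell (3,8): code 1000 → (4.000,8.435)–(3.584,8.000)
cell (4,6): code 0110 → (4.000,6.469)–(5.000,6.310)
cell (4,8): code 1001 → (5.000,8.594)–(4.000,8.435)
cell (5,6): code 0010 → (5.000,6.310)–(5.735,7.000)
cell (5,7): code 0011 → (5.735,7.000)–(5.675,8.000)
cell (5,8): code 0001 → (5.675,8.000)–(5.000,8.594)
total: 8 segments, chained into 1 closed loop(s), length Σ = 7.250415

segments=8 loops=1 length=7.250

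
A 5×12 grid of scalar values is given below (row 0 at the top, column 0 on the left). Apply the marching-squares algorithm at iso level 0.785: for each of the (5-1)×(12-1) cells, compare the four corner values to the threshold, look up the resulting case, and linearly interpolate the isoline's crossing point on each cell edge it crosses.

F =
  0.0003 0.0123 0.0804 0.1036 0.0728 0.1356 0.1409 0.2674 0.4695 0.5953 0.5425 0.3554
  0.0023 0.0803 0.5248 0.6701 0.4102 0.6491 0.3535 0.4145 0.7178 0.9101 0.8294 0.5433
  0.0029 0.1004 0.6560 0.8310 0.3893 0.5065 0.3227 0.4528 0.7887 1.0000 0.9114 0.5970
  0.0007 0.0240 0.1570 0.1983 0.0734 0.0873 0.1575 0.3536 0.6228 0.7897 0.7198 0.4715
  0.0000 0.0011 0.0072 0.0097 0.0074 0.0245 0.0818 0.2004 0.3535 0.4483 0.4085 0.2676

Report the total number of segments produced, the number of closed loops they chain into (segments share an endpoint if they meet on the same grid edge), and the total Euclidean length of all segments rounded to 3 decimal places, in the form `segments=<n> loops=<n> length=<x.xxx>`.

cell (0,8): code 0100 → (0.603,9.000)–(1.000,8.349)
cell (0,9): code 1100 → (0.845,10.000)–(0.603,9.000)
cell (0,10): code 1000 → (1.000,10.155)–(0.845,10.000)
cell (1,2): code 0100 → (1.714,3.000)–(2.000,2.737)
cell (1,3): code 1000 → (2.000,3.104)–(1.714,3.000)
cell (1,7): code 0100 → (1.948,8.000)–(2.000,7.989)
cell (1,8): code 1110 → (1.000,8.349)–(1.948,8.000)
cell (1,10): code 1001 → (2.000,10.402)–(1.000,10.155)
cell (2,2): code 0010 → (2.000,2.737)–(2.073,3.000)
cell (2,3): code 0001 → (2.073,3.000)–(2.000,3.104)
cell (2,7): code 0010 → (2.000,7.989)–(2.022,8.000)
cell (2,8): code 0111 → (2.022,8.000)–(3.000,8.972)
cell (2,9): code 1011 → (3.000,9.067)–(2.660,10.000)
cell (2,10): code 0001 → (2.660,10.000)–(2.000,10.402)
cell (3,8): code 0010 → (3.000,8.972)–(3.014,9.000)
cell (3,9): code 0001 → (3.014,9.000)–(3.000,9.067)
total: 16 segments, chained into 2 closed loop(s), length Σ = 8.465255

segments=16 loops=2 length=8.465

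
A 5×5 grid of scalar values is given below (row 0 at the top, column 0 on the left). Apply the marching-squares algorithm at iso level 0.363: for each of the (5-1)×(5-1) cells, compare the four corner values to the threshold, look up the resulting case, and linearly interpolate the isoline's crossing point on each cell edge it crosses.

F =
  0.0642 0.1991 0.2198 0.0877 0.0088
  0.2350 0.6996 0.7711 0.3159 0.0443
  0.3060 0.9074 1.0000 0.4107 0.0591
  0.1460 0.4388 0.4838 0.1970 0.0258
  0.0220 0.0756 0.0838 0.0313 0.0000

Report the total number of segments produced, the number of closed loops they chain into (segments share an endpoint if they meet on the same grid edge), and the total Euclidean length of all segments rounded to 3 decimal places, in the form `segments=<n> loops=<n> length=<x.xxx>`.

segments=12 loops=1 length=9.474

cell (0,0): code 0100 → (0.327,1.000)–(1.000,0.276)
cell (0,1): code 1100 → (0.260,2.000)–(0.327,1.000)
cell (0,2): code 1000 → (1.000,2.897)–(0.260,2.000)
cell (1,0): code 0110 → (1.000,0.276)–(2.000,0.095)
cell (1,2): code 1101 → (1.497,3.000)–(1.000,2.897)
cell (1,3): code 1000 → (2.000,3.136)–(1.497,3.000)
cell (2,0): code 0110 → (2.000,0.095)–(3.000,0.741)
cell (2,2): code 1011 → (3.000,2.421)–(2.223,3.000)
cell (2,3): code 0001 → (2.223,3.000)–(2.000,3.136)
cell (3,0): code 0010 → (3.000,0.741)–(3.209,1.000)
cell (3,1): code 0011 → (3.209,1.000)–(3.302,2.000)
cell (3,2): code 0001 → (3.302,2.000)–(3.000,2.421)
total: 12 segments, chained into 1 closed loop(s), length Σ = 9.474054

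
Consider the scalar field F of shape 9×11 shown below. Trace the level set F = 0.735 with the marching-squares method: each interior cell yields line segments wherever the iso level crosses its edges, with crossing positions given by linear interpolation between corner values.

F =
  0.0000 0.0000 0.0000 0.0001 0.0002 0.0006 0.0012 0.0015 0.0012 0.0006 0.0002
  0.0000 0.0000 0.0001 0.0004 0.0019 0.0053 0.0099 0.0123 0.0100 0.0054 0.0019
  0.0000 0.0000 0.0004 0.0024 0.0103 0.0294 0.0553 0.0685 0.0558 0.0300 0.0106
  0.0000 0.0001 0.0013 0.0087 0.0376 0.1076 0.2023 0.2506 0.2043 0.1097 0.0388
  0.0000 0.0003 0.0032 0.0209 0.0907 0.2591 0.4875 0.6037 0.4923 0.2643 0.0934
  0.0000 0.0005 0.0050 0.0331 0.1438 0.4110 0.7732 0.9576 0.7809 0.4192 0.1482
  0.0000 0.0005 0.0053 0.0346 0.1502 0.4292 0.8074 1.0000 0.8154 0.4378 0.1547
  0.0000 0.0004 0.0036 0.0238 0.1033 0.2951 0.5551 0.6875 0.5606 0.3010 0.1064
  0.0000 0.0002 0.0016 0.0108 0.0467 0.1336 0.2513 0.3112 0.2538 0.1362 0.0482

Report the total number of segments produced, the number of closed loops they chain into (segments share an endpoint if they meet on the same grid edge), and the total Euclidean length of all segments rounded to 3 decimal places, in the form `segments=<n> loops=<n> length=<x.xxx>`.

cell (4,5): code 0100 → (4.866,6.000)–(5.000,5.895)
cell (4,6): code 1100 → (4.371,7.000)–(4.866,6.000)
cell (4,7): code 1100 → (4.841,8.000)–(4.371,7.000)
cell (4,8): code 1000 → (5.000,8.127)–(4.841,8.000)
cell (5,5): code 0110 → (5.000,5.895)–(6.000,5.809)
cell (5,8): code 1001 → (6.000,8.213)–(5.000,8.127)
cell (6,5): code 0010 → (6.000,5.809)–(6.287,6.000)
cell (6,6): code 0011 → (6.287,6.000)–(6.848,7.000)
cell (6,7): code 0011 → (6.848,7.000)–(6.316,8.000)
cell (6,8): code 0001 → (6.316,8.000)–(6.000,8.213)
total: 10 segments, chained into 1 closed loop(s), length Σ = 7.607167

segments=10 loops=1 length=7.607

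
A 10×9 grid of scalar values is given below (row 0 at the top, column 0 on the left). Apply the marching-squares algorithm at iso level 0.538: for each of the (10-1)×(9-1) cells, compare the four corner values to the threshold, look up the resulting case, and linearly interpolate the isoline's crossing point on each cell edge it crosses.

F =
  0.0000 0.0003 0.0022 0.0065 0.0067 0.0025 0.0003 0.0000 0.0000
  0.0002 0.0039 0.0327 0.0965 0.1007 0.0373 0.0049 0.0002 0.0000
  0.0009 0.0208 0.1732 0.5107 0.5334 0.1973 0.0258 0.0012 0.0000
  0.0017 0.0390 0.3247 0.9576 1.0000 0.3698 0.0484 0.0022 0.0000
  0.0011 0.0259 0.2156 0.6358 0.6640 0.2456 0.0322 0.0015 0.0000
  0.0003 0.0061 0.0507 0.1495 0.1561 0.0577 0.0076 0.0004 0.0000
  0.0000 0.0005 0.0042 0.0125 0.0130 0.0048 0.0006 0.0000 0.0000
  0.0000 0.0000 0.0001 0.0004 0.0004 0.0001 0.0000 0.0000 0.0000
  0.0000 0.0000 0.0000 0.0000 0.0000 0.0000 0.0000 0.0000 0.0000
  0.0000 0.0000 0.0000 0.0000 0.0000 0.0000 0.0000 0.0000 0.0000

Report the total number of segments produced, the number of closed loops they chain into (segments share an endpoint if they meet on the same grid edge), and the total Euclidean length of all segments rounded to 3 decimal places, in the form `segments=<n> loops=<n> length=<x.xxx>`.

cell (2,2): code 0100 → (2.061,3.000)–(3.000,2.337)
cell (2,3): code 1100 → (2.010,4.000)–(2.061,3.000)
cell (2,4): code 1000 → (3.000,4.733)–(2.010,4.000)
cell (3,2): code 0110 → (3.000,2.337)–(4.000,2.767)
cell (3,4): code 1001 → (4.000,4.301)–(3.000,4.733)
cell (4,2): code 0010 → (4.000,2.767)–(4.201,3.000)
cell (4,3): code 0011 → (4.201,3.000)–(4.248,4.000)
cell (4,4): code 0001 → (4.248,4.000)–(4.000,4.301)
total: 8 segments, chained into 1 closed loop(s), length Σ = 7.259498

segments=8 loops=1 length=7.259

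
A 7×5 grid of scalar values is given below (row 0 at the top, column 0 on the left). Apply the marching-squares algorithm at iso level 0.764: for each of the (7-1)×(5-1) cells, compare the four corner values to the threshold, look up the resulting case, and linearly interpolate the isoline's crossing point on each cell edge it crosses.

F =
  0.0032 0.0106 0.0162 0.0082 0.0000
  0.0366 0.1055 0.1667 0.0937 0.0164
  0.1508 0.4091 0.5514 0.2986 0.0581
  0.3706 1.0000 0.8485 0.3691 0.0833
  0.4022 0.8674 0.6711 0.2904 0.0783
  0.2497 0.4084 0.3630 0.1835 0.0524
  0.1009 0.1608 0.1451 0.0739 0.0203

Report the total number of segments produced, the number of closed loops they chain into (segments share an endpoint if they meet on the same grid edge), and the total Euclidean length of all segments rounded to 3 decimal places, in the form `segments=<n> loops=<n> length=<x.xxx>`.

segments=8 loops=1 length=5.004

cell (2,0): code 0100 → (2.601,1.000)–(3.000,0.625)
cell (2,1): code 1100 → (2.716,2.000)–(2.601,1.000)
cell (2,2): code 1000 → (3.000,2.176)–(2.716,2.000)
cell (3,0): code 0110 → (3.000,0.625)–(4.000,0.778)
cell (3,1): code 1011 → (4.000,1.527)–(3.476,2.000)
cell (3,2): code 0001 → (3.476,2.000)–(3.000,2.176)
cell (4,0): code 0010 → (4.000,0.778)–(4.225,1.000)
cell (4,1): code 0001 → (4.225,1.000)–(4.000,1.527)
total: 8 segments, chained into 1 closed loop(s), length Σ = 5.003695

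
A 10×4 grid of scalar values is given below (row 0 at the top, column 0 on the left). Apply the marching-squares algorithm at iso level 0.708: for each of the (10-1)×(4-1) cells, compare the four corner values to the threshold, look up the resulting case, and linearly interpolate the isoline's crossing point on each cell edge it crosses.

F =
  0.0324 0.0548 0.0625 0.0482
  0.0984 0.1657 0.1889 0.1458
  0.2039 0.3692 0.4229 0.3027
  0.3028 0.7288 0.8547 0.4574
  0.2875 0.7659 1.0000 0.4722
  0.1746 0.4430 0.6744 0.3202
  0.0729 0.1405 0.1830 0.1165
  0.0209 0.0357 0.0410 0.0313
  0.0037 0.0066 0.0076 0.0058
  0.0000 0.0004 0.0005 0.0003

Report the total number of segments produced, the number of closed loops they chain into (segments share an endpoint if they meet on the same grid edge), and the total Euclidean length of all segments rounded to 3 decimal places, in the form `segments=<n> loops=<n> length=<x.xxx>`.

segments=8 loops=1 length=6.137

cell (2,0): code 0100 → (2.942,1.000)–(3.000,0.951)
cell (2,1): code 1100 → (2.660,2.000)–(2.942,1.000)
cell (2,2): code 1000 → (3.000,2.369)–(2.660,2.000)
cell (3,0): code 0110 → (3.000,0.951)–(4.000,0.879)
cell (3,2): code 1001 → (4.000,2.553)–(3.000,2.369)
cell (4,0): code 0010 → (4.000,0.879)–(4.179,1.000)
cell (4,1): code 0011 → (4.179,1.000)–(4.897,2.000)
cell (4,2): code 0001 → (4.897,2.000)–(4.000,2.553)
total: 8 segments, chained into 1 closed loop(s), length Σ = 6.136649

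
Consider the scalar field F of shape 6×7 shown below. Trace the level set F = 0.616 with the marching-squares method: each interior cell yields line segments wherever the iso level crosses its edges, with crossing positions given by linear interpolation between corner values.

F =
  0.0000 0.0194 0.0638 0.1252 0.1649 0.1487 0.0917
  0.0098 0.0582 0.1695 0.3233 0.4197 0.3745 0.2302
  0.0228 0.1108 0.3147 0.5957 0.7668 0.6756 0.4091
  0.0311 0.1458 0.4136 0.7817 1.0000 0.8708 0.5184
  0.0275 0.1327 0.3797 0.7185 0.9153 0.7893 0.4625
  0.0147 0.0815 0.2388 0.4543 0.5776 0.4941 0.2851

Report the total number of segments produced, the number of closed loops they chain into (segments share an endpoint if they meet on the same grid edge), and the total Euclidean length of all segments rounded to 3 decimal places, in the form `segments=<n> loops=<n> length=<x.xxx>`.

segments=12 loops=1 length=10.059

cell (1,3): code 0100 → (1.566,4.000)–(2.000,3.119)
cell (1,4): code 1100 → (1.802,5.000)–(1.566,4.000)
cell (1,5): code 1000 → (2.000,5.224)–(1.802,5.000)
cell (2,2): code 0100 → (2.109,3.000)–(3.000,2.550)
cell (2,3): code 1110 → (2.000,3.119)–(2.109,3.000)
cell (2,5): code 1001 → (3.000,5.723)–(2.000,5.224)
cell (3,2): code 0110 → (3.000,2.550)–(4.000,2.697)
cell (3,5): code 1001 → (4.000,5.530)–(3.000,5.723)
cell (4,2): code 0010 → (4.000,2.697)–(4.388,3.000)
cell (4,3): code 0011 → (4.388,3.000)–(4.886,4.000)
cell (4,4): code 0011 → (4.886,4.000)–(4.587,5.000)
cell (4,5): code 0001 → (4.587,5.000)–(4.000,5.530)
total: 12 segments, chained into 1 closed loop(s), length Σ = 10.059397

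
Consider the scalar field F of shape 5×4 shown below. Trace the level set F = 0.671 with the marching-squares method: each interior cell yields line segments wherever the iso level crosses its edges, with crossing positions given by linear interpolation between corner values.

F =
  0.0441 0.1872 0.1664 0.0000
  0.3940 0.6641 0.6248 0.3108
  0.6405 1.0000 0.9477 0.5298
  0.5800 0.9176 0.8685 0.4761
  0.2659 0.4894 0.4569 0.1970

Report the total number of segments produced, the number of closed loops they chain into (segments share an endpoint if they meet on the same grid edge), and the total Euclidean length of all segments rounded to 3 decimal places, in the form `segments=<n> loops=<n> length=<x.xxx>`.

segments=8 loops=1 length=8.090

cell (1,0): code 0100 → (1.021,1.000)–(2.000,0.085)
cell (1,1): code 1100 → (1.143,2.000)–(1.021,1.000)
cell (1,2): code 1000 → (2.000,2.662)–(1.143,2.000)
cell (2,0): code 0110 → (2.000,0.085)–(3.000,0.270)
cell (2,2): code 1001 → (3.000,2.503)–(2.000,2.662)
cell (3,0): code 0010 → (3.000,0.270)–(3.576,1.000)
cell (3,1): code 0011 → (3.576,1.000)–(3.480,2.000)
cell (3,2): code 0001 → (3.480,2.000)–(3.000,2.503)
total: 8 segments, chained into 1 closed loop(s), length Σ = 8.090479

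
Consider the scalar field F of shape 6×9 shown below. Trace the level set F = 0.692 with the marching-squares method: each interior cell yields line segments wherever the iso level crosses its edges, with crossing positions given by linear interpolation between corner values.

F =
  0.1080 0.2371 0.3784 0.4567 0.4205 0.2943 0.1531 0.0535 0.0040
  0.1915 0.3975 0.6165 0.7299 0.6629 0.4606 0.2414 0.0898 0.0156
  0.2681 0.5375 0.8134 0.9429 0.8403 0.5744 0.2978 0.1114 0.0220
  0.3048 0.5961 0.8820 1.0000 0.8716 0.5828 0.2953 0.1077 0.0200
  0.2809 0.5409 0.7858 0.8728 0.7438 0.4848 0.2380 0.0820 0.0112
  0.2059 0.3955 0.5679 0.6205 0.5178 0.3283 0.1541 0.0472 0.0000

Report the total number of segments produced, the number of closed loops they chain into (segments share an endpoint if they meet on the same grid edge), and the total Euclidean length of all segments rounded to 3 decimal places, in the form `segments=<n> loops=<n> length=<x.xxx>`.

segments=14 loops=1 length=11.123

cell (0,2): code 0100 → (0.861,3.000)–(1.000,2.666)
cell (0,3): code 1000 → (1.000,3.566)–(0.861,3.000)
cell (1,1): code 0100 → (1.383,2.000)–(2.000,1.560)
cell (1,2): code 1110 → (1.000,2.666)–(1.383,2.000)
cell (1,3): code 1101 → (1.164,4.000)–(1.000,3.566)
cell (1,4): code 1000 → (2.000,4.558)–(1.164,4.000)
cell (2,1): code 0110 → (2.000,1.560)–(3.000,1.335)
cell (2,4): code 1001 → (3.000,4.622)–(2.000,4.558)
cell (3,1): code 0110 → (3.000,1.335)–(4.000,1.617)
cell (3,4): code 1001 → (4.000,4.200)–(3.000,4.622)
cell (4,1): code 0010 → (4.000,1.617)–(4.430,2.000)
cell (4,2): code 0011 → (4.430,2.000)–(4.717,3.000)
cell (4,3): code 0011 → (4.717,3.000)–(4.229,4.000)
cell (4,4): code 0001 → (4.229,4.000)–(4.000,4.200)
total: 14 segments, chained into 1 closed loop(s), length Σ = 11.123453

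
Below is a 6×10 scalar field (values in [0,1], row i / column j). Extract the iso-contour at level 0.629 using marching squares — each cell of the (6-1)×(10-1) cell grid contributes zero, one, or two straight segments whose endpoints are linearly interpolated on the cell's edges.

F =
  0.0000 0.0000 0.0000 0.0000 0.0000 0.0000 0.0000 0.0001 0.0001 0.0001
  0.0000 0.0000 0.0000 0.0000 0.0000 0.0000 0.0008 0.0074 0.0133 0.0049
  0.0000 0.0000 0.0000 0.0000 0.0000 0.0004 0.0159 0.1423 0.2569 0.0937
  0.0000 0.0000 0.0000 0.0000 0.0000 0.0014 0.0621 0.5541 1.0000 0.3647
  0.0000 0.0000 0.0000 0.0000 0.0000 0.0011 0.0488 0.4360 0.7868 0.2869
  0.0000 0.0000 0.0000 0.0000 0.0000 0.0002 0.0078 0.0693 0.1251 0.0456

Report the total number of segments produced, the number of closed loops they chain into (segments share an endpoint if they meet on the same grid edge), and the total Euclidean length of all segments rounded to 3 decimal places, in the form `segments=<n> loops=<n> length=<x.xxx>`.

cell (2,7): code 0100 → (2.501,8.000)–(3.000,7.168)
cell (2,8): code 1000 → (3.000,8.584)–(2.501,8.000)
cell (3,7): code 0110 → (3.000,7.168)–(4.000,7.550)
cell (3,8): code 1001 → (4.000,8.316)–(3.000,8.584)
cell (4,7): code 0010 → (4.000,7.550)–(4.238,8.000)
cell (4,8): code 0001 → (4.238,8.000)–(4.000,8.316)
total: 6 segments, chained into 1 closed loop(s), length Σ = 4.749297

segments=6 loops=1 length=4.749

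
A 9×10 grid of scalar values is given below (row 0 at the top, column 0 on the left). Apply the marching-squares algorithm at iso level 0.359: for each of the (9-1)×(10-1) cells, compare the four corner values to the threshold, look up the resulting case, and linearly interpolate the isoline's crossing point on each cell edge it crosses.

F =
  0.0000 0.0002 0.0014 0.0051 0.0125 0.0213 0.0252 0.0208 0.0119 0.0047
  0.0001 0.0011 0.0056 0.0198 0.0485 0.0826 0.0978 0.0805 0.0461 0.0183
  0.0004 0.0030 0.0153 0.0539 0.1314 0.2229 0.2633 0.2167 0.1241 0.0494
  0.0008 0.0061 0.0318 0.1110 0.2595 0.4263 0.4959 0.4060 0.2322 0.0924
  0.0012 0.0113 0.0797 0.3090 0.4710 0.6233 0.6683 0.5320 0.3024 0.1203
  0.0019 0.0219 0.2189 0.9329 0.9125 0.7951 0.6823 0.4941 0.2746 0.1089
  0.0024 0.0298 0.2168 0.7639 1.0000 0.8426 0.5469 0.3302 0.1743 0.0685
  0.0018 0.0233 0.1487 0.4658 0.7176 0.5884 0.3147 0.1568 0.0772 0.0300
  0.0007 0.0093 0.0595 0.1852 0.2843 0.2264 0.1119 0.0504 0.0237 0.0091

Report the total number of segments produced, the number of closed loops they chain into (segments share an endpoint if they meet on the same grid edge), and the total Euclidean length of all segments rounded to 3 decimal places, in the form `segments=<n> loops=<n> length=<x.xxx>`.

segments=20 loops=1 length=16.707

cell (2,4): code 0100 → (2.669,5.000)–(3.000,4.597)
cell (2,5): code 1100 → (2.411,6.000)–(2.669,5.000)
cell (2,6): code 1100 → (2.752,7.000)–(2.411,6.000)
cell (2,7): code 1000 → (3.000,7.270)–(2.752,7.000)
cell (3,3): code 0100 → (3.470,4.000)–(4.000,3.309)
cell (3,4): code 1110 → (3.000,4.597)–(3.470,4.000)
cell (3,7): code 1001 → (4.000,7.753)–(3.000,7.270)
cell (4,2): code 0100 → (4.080,3.000)–(5.000,2.196)
cell (4,3): code 1110 → (4.000,3.309)–(4.080,3.000)
cell (4,7): code 1001 → (5.000,7.615)–(4.000,7.753)
cell (5,2): code 0110 → (5.000,2.196)–(6.000,2.260)
cell (5,6): code 1011 → (6.000,6.867)–(5.824,7.000)
cell (5,7): code 0001 → (5.824,7.000)–(5.000,7.615)
cell (6,2): code 0110 → (6.000,2.260)–(7.000,2.663)
cell (6,5): code 1011 → (7.000,5.838)–(6.809,6.000)
cell (6,6): code 0001 → (6.809,6.000)–(6.000,6.867)
cell (7,2): code 0010 → (7.000,2.663)–(7.381,3.000)
cell (7,3): code 0011 → (7.381,3.000)–(7.828,4.000)
cell (7,4): code 0011 → (7.828,4.000)–(7.634,5.000)
cell (7,5): code 0001 → (7.634,5.000)–(7.000,5.838)
total: 20 segments, chained into 1 closed loop(s), length Σ = 16.707448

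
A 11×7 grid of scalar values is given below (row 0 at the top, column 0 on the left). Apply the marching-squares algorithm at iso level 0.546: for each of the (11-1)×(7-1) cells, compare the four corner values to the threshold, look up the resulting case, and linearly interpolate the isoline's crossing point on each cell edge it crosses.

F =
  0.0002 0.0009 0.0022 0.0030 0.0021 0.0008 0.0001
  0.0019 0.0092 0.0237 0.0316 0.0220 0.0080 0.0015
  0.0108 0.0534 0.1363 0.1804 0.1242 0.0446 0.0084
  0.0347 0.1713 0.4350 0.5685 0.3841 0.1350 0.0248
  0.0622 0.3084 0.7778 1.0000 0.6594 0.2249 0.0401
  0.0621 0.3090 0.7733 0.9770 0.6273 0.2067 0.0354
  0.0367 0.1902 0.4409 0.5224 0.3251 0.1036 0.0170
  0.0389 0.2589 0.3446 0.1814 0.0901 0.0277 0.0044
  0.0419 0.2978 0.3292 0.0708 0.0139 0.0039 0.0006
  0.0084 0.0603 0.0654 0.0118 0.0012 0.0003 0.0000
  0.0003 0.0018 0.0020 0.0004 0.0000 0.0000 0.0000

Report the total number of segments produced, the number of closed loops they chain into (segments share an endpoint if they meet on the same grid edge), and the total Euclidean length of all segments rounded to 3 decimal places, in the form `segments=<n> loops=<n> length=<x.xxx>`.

segments=12 loops=1 length=9.005

cell (2,2): code 0100 → (2.942,3.000)–(3.000,2.831)
cell (2,3): code 1000 → (3.000,3.122)–(2.942,3.000)
cell (3,1): code 0100 → (3.324,2.000)–(4.000,1.506)
cell (3,2): code 1110 → (3.000,2.831)–(3.324,2.000)
cell (3,3): code 1101 → (3.588,4.000)–(3.000,3.122)
cell (3,4): code 1000 → (4.000,4.261)–(3.588,4.000)
cell (4,1): code 0110 → (4.000,1.506)–(5.000,1.510)
cell (4,4): code 1001 → (5.000,4.193)–(4.000,4.261)
cell (5,1): code 0010 → (5.000,1.510)–(5.684,2.000)
cell (5,2): code 0011 → (5.684,2.000)–(5.948,3.000)
cell (5,3): code 0011 → (5.948,3.000)–(5.269,4.000)
cell (5,4): code 0001 → (5.269,4.000)–(5.000,4.193)
total: 12 segments, chained into 1 closed loop(s), length Σ = 9.004958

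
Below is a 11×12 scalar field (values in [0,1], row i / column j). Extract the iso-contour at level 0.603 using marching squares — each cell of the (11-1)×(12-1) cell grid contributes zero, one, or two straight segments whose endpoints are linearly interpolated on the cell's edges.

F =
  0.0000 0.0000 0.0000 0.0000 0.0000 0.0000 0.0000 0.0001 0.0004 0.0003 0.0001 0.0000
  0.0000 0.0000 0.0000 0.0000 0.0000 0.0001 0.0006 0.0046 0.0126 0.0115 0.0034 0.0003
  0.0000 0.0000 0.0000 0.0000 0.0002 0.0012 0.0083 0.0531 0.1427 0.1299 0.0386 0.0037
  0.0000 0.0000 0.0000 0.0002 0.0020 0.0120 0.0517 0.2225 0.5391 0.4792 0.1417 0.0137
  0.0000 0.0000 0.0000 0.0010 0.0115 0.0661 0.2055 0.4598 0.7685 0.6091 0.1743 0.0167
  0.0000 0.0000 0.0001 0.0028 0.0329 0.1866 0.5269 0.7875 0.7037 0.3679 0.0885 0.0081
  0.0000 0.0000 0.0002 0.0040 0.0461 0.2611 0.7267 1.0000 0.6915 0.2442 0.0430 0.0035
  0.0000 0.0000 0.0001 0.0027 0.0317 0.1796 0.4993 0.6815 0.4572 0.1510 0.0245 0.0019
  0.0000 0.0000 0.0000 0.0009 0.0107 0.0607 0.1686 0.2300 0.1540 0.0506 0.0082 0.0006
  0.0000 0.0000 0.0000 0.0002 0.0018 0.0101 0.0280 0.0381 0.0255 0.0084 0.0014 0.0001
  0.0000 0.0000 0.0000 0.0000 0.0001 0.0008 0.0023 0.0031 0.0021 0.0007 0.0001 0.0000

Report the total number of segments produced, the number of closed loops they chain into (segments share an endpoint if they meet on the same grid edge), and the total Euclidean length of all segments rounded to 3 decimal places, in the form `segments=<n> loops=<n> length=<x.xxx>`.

segments=16 loops=1 length=10.600

cell (3,7): code 0100 → (3.279,8.000)–(4.000,7.464)
cell (3,8): code 1100 → (3.953,9.000)–(3.279,8.000)
cell (3,9): code 1000 → (4.000,9.014)–(3.953,9.000)
cell (4,6): code 0100 → (4.437,7.000)–(5.000,6.292)
cell (4,7): code 1110 → (4.000,7.464)–(4.437,7.000)
cell (4,8): code 1011 → (5.000,8.300)–(4.025,9.000)
cell (4,9): code 0001 → (4.025,9.000)–(4.000,9.014)
cell (5,5): code 0100 → (5.381,6.000)–(6.000,5.734)
cell (5,6): code 1110 → (5.000,6.292)–(5.381,6.000)
cell (5,8): code 1001 → (6.000,8.198)–(5.000,8.300)
cell (6,5): code 0010 → (6.000,5.734)–(6.544,6.000)
cell (6,6): code 0111 → (6.544,6.000)–(7.000,6.569)
cell (6,7): code 1011 → (7.000,7.350)–(6.378,8.000)
cell (6,8): code 0001 → (6.378,8.000)–(6.000,8.198)
cell (7,6): code 0010 → (7.000,6.569)–(7.174,7.000)
cell (7,7): code 0001 → (7.174,7.000)–(7.000,7.350)
total: 16 segments, chained into 1 closed loop(s), length Σ = 10.600128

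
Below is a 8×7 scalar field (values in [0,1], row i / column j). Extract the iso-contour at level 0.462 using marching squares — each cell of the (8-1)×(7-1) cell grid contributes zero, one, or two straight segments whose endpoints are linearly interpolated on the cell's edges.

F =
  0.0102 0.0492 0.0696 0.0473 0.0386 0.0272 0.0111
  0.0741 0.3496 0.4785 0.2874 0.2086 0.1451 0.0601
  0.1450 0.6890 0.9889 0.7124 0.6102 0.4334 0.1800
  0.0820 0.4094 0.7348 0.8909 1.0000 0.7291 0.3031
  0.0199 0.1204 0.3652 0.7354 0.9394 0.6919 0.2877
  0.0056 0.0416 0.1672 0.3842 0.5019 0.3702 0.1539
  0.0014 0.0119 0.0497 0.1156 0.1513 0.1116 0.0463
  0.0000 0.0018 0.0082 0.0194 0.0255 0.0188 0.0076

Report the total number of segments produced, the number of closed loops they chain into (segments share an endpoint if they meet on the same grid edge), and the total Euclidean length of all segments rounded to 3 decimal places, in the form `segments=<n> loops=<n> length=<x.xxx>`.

cell (0,1): code 0100 → (0.960,2.000)–(1.000,1.872)
cell (0,2): code 1000 → (1.000,2.086)–(0.960,2.000)
cell (1,0): code 0100 → (1.331,1.000)–(2.000,0.583)
cell (1,1): code 1110 → (1.000,1.872)–(1.331,1.000)
cell (1,2): code 1101 → (1.411,3.000)–(1.000,2.086)
cell (1,3): code 1100 → (1.631,4.000)–(1.411,3.000)
cell (1,4): code 1000 → (2.000,4.838)–(1.631,4.000)
cell (2,0): code 0010 → (2.000,0.583)–(2.812,1.000)
cell (2,1): code 0111 → (2.812,1.000)–(3.000,1.162)
cell (2,4): code 1101 → (2.097,5.000)–(2.000,4.838)
cell (2,5): code 1000 → (3.000,5.627)–(2.097,5.000)
cell (3,1): code 0010 → (3.000,1.162)–(3.738,2.000)
cell (3,2): code 0111 → (3.738,2.000)–(4.000,2.261)
cell (3,5): code 1001 → (4.000,5.569)–(3.000,5.627)
cell (4,2): code 0010 → (4.000,2.261)–(4.778,3.000)
cell (4,3): code 0111 → (4.778,3.000)–(5.000,3.661)
cell (4,4): code 1011 → (5.000,4.303)–(4.715,5.000)
cell (4,5): code 0001 → (4.715,5.000)–(4.000,5.569)
cell (5,3): code 0010 → (5.000,3.661)–(5.114,4.000)
cell (5,4): code 0001 → (5.114,4.000)–(5.000,4.303)
total: 20 segments, chained into 1 closed loop(s), length Σ = 13.947802

segments=20 loops=1 length=13.948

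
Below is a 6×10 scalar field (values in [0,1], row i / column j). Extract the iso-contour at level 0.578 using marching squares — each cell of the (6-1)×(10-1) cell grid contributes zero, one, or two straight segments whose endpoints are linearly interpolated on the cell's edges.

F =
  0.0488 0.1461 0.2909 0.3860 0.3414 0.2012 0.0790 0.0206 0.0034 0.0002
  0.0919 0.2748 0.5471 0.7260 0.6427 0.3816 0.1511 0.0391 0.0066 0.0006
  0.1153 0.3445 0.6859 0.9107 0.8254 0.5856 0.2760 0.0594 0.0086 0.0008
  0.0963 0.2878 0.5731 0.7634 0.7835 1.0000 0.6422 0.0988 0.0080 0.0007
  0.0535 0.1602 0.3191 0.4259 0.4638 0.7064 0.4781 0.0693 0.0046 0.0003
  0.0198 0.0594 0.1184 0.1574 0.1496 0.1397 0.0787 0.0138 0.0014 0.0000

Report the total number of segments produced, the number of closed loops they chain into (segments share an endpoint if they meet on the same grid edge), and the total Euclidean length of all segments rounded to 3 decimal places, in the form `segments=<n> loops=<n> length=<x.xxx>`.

cell (0,2): code 0100 → (0.565,3.000)–(1.000,2.173)
cell (0,3): code 1100 → (0.785,4.000)–(0.565,3.000)
cell (0,4): code 1000 → (1.000,4.248)–(0.785,4.000)
cell (1,1): code 0100 → (1.223,2.000)–(2.000,1.684)
cell (1,2): code 1110 → (1.000,2.173)–(1.223,2.000)
cell (1,4): code 1101 → (1.963,5.000)–(1.000,4.248)
cell (1,5): code 1000 → (2.000,5.025)–(1.963,5.000)
cell (2,1): code 0010 → (2.000,1.684)–(2.957,2.000)
cell (2,2): code 0111 → (2.957,2.000)–(3.000,2.026)
cell (2,5): code 1101 → (2.825,6.000)–(2.000,5.025)
cell (2,6): code 1000 → (3.000,6.118)–(2.825,6.000)
cell (3,2): code 0010 → (3.000,2.026)–(3.549,3.000)
cell (3,3): code 0011 → (3.549,3.000)–(3.643,4.000)
cell (3,4): code 0111 → (3.643,4.000)–(4.000,4.471)
cell (3,5): code 1011 → (4.000,5.562)–(3.391,6.000)
cell (3,6): code 0001 → (3.391,6.000)–(3.000,6.118)
cell (4,4): code 0010 → (4.000,4.471)–(4.227,5.000)
cell (4,5): code 0001 → (4.227,5.000)–(4.000,5.562)
total: 18 segments, chained into 1 closed loop(s), length Σ = 12.274916

segments=18 loops=1 length=12.275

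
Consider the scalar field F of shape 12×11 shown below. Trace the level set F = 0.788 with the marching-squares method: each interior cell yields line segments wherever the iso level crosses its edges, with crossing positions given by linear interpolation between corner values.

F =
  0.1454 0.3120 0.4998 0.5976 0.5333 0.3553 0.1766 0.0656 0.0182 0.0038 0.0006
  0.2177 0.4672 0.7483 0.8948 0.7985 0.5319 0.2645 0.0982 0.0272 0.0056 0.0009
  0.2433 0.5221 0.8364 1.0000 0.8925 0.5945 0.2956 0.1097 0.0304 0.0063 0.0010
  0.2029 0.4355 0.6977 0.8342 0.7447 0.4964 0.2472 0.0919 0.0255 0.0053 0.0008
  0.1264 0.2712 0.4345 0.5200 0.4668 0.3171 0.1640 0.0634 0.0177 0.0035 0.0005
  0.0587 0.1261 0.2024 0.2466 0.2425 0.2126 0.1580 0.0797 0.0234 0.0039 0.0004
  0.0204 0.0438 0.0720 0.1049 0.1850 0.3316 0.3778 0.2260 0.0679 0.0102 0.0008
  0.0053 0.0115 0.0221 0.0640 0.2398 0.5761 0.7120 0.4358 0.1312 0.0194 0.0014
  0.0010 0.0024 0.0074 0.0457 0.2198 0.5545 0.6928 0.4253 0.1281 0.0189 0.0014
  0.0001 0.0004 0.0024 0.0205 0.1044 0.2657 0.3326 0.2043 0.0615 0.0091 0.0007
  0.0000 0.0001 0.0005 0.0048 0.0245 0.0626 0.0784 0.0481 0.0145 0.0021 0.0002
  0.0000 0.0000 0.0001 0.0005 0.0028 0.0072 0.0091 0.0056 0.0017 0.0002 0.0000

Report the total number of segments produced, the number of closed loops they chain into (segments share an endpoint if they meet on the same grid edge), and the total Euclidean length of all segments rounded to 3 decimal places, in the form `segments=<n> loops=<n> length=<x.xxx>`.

segments=12 loops=1 length=7.632

cell (0,2): code 0100 → (0.641,3.000)–(1.000,2.271)
cell (0,3): code 1100 → (0.960,4.000)–(0.641,3.000)
cell (0,4): code 1000 → (1.000,4.039)–(0.960,4.000)
cell (1,1): code 0100 → (1.451,2.000)–(2.000,1.846)
cell (1,2): code 1110 → (1.000,2.271)–(1.451,2.000)
cell (1,4): code 1001 → (2.000,4.351)–(1.000,4.039)
cell (2,1): code 0010 → (2.000,1.846)–(2.349,2.000)
cell (2,2): code 0111 → (2.349,2.000)–(3.000,2.662)
cell (2,3): code 1011 → (3.000,3.516)–(2.707,4.000)
cell (2,4): code 0001 → (2.707,4.000)–(2.000,4.351)
cell (3,2): code 0010 → (3.000,2.662)–(3.147,3.000)
cell (3,3): code 0001 → (3.147,3.000)–(3.000,3.516)
total: 12 segments, chained into 1 closed loop(s), length Σ = 7.632358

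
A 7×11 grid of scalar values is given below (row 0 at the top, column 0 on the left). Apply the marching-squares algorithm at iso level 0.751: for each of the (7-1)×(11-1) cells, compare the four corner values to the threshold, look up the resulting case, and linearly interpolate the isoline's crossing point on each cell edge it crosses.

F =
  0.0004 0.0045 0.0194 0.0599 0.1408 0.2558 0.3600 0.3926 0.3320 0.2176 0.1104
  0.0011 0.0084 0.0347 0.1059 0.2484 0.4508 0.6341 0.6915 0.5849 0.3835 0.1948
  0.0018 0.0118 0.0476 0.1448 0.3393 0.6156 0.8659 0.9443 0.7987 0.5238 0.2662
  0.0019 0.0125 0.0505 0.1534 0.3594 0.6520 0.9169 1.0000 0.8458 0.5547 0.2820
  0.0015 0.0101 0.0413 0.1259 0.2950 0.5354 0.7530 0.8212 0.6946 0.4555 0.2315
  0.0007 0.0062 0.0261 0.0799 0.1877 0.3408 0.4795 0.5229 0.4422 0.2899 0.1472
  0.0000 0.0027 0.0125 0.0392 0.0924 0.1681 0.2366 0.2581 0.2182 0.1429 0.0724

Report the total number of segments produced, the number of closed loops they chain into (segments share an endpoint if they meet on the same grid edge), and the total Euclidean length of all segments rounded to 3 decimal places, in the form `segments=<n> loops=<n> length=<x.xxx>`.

cell (1,5): code 0100 → (1.504,6.000)–(2.000,5.541)
cell (1,6): code 1100 → (1.235,7.000)–(1.504,6.000)
cell (1,7): code 1100 → (1.777,8.000)–(1.235,7.000)
cell (1,8): code 1000 → (2.000,8.174)–(1.777,8.000)
cell (2,5): code 0110 → (2.000,5.541)–(3.000,5.374)
cell (2,8): code 1001 → (3.000,8.326)–(2.000,8.174)
cell (3,5): code 0110 → (3.000,5.374)–(4.000,5.991)
cell (3,7): code 1011 → (4.000,7.555)–(3.627,8.000)
cell (3,8): code 0001 → (3.627,8.000)–(3.000,8.326)
cell (4,5): code 0010 → (4.000,5.991)–(4.007,6.000)
cell (4,6): code 0011 → (4.007,6.000)–(4.235,7.000)
cell (4,7): code 0001 → (4.235,7.000)–(4.000,7.555)
total: 12 segments, chained into 1 closed loop(s), length Σ = 9.258792

segments=12 loops=1 length=9.259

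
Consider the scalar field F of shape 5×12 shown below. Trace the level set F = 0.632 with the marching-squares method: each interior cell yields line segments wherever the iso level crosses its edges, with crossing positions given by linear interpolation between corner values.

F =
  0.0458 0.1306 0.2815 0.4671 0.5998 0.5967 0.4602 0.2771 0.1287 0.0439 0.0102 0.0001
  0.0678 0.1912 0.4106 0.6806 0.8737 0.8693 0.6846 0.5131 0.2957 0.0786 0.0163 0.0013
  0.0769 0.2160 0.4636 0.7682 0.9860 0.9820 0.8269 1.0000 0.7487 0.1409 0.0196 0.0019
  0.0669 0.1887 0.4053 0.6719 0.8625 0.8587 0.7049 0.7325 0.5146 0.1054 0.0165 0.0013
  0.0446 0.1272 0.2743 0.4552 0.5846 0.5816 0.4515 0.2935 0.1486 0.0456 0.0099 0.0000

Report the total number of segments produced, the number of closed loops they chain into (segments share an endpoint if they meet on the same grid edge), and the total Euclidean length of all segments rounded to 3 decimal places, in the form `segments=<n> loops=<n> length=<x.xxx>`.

segments=18 loops=1 length=14.655

cell (0,2): code 0100 → (0.772,3.000)–(1.000,2.820)
cell (0,3): code 1100 → (0.118,4.000)–(0.772,3.000)
cell (0,4): code 1100 → (0.129,5.000)–(0.118,4.000)
cell (0,5): code 1100 → (0.766,6.000)–(0.129,5.000)
cell (0,6): code 1000 → (1.000,6.307)–(0.766,6.000)
cell (1,2): code 0110 → (1.000,2.820)–(2.000,2.553)
cell (1,6): code 1101 → (1.244,7.000)–(1.000,6.307)
cell (1,7): code 1100 → (1.742,8.000)–(1.244,7.000)
cell (1,8): code 1000 → (2.000,8.192)–(1.742,8.000)
cell (2,2): code 0110 → (2.000,2.553)–(3.000,2.850)
cell (2,7): code 1011 → (3.000,7.461)–(2.499,8.000)
cell (2,8): code 0001 → (2.499,8.000)–(2.000,8.192)
cell (3,2): code 0010 → (3.000,2.850)–(3.184,3.000)
cell (3,3): code 0011 → (3.184,3.000)–(3.829,4.000)
cell (3,4): code 0011 → (3.829,4.000)–(3.818,5.000)
cell (3,5): code 0011 → (3.818,5.000)–(3.288,6.000)
cell (3,6): code 0011 → (3.288,6.000)–(3.229,7.000)
cell (3,7): code 0001 → (3.229,7.000)–(3.000,7.461)
total: 18 segments, chained into 1 closed loop(s), length Σ = 14.655063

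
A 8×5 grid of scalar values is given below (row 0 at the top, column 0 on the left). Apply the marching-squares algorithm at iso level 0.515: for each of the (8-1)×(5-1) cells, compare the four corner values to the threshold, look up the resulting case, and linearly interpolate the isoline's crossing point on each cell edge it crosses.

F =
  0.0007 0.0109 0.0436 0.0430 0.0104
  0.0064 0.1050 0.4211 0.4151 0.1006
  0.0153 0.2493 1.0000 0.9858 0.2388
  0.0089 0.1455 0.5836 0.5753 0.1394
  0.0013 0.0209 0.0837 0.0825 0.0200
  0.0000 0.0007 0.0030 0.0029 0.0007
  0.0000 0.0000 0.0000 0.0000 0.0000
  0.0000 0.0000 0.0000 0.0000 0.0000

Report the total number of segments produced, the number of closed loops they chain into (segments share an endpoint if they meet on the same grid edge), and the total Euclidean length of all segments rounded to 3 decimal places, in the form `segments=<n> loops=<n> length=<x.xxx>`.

segments=8 loops=1 length=6.717

cell (1,1): code 0100 → (1.162,2.000)–(2.000,1.354)
cell (1,2): code 1100 → (1.175,3.000)–(1.162,2.000)
cell (1,3): code 1000 → (2.000,3.630)–(1.175,3.000)
cell (2,1): code 0110 → (2.000,1.354)–(3.000,1.843)
cell (2,3): code 1001 → (3.000,3.138)–(2.000,3.630)
cell (3,1): code 0010 → (3.000,1.843)–(3.137,2.000)
cell (3,2): code 0011 → (3.137,2.000)–(3.122,3.000)
cell (3,3): code 0001 → (3.122,3.000)–(3.000,3.138)
total: 8 segments, chained into 1 closed loop(s), length Σ = 6.717023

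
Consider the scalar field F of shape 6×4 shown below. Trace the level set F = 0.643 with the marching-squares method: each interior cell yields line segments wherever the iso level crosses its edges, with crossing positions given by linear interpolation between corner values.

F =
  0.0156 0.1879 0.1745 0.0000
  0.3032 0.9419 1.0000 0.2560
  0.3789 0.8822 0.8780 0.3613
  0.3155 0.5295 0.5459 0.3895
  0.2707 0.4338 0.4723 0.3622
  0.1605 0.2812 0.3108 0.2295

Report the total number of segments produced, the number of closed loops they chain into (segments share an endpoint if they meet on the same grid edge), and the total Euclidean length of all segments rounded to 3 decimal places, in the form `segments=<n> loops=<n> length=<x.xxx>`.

segments=8 loops=1 length=6.930

cell (0,0): code 0100 → (0.604,1.000)–(1.000,0.532)
cell (0,1): code 1100 → (0.568,2.000)–(0.604,1.000)
cell (0,2): code 1000 → (1.000,2.480)–(0.568,2.000)
cell (1,0): code 0110 → (1.000,0.532)–(2.000,0.525)
cell (1,2): code 1001 → (2.000,2.455)–(1.000,2.480)
cell (2,0): code 0010 → (2.000,0.525)–(2.678,1.000)
cell (2,1): code 0011 → (2.678,1.000)–(2.708,2.000)
cell (2,2): code 0001 → (2.708,2.000)–(2.000,2.455)
total: 8 segments, chained into 1 closed loop(s), length Σ = 6.930023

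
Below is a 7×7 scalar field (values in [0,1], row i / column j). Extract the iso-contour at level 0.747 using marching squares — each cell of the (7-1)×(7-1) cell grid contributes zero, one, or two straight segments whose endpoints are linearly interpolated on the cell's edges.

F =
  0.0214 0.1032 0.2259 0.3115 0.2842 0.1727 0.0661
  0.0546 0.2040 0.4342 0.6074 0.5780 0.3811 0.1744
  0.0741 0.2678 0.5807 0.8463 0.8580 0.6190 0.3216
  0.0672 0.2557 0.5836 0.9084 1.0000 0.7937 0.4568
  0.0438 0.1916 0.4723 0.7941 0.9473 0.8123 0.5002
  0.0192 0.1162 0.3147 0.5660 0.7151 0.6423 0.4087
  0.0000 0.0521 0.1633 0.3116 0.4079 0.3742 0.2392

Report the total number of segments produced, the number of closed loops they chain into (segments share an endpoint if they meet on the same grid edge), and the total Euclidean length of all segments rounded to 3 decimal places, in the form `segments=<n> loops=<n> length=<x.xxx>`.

segments=12 loops=1 length=9.443

cell (1,2): code 0100 → (1.584,3.000)–(2.000,2.626)
cell (1,3): code 1100 → (1.604,4.000)–(1.584,3.000)
cell (1,4): code 1000 → (2.000,4.464)–(1.604,4.000)
cell (2,2): code 0110 → (2.000,2.626)–(3.000,2.503)
cell (2,4): code 1101 → (2.733,5.000)–(2.000,4.464)
cell (2,5): code 1000 → (3.000,5.139)–(2.733,5.000)
cell (3,2): code 0110 → (3.000,2.503)–(4.000,2.854)
cell (3,5): code 1001 → (4.000,5.209)–(3.000,5.139)
cell (4,2): code 0010 → (4.000,2.854)–(4.206,3.000)
cell (4,3): code 0011 → (4.206,3.000)–(4.863,4.000)
cell (4,4): code 0011 → (4.863,4.000)–(4.384,5.000)
cell (4,5): code 0001 → (4.384,5.000)–(4.000,5.209)
total: 12 segments, chained into 1 closed loop(s), length Σ = 9.443364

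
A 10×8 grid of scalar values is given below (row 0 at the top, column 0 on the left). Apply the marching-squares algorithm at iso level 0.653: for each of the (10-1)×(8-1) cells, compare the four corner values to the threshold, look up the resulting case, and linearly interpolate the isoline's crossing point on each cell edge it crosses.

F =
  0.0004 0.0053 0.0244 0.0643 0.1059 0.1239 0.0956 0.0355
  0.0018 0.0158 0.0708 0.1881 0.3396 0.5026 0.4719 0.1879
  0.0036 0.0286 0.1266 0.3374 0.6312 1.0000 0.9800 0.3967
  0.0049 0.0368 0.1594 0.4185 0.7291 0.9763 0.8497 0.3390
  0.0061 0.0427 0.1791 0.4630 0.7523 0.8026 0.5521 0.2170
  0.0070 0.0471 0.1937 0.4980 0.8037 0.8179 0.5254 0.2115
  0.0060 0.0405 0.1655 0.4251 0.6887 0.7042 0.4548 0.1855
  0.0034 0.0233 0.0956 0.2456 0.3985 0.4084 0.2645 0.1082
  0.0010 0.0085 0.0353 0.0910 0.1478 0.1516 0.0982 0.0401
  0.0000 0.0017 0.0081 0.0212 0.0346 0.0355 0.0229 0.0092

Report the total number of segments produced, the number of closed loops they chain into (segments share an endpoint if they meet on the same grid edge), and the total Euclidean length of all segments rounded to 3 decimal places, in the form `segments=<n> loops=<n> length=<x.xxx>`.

segments=16 loops=1 length=12.972

cell (1,4): code 0100 → (1.302,5.000)–(2.000,4.059)
cell (1,5): code 1100 → (1.356,6.000)–(1.302,5.000)
cell (1,6): code 1000 → (2.000,6.561)–(1.356,6.000)
cell (2,3): code 0100 → (2.223,4.000)–(3.000,3.755)
cell (2,4): code 1110 → (2.000,4.059)–(2.223,4.000)
cell (2,6): code 1001 → (3.000,6.385)–(2.000,6.561)
cell (3,3): code 0110 → (3.000,3.755)–(4.000,3.657)
cell (3,5): code 1011 → (4.000,5.597)–(3.661,6.000)
cell (3,6): code 0001 → (3.661,6.000)–(3.000,6.385)
cell (4,3): code 0110 → (4.000,3.657)–(5.000,3.507)
cell (4,5): code 1001 → (5.000,5.564)–(4.000,5.597)
cell (5,3): code 0110 → (5.000,3.507)–(6.000,3.865)
cell (5,5): code 1001 → (6.000,5.205)–(5.000,5.564)
cell (6,3): code 0010 → (6.000,3.865)–(6.123,4.000)
cell (6,4): code 0011 → (6.123,4.000)–(6.173,5.000)
cell (6,5): code 0001 → (6.173,5.000)–(6.000,5.205)
total: 16 segments, chained into 1 closed loop(s), length Σ = 12.971995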